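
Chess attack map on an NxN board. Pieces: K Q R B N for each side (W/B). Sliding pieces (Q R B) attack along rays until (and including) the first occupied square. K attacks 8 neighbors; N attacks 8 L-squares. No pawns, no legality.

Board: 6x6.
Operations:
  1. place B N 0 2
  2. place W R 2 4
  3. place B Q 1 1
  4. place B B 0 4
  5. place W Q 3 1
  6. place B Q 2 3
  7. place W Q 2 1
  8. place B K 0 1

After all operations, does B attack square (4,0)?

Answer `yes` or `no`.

Answer: no

Derivation:
Op 1: place BN@(0,2)
Op 2: place WR@(2,4)
Op 3: place BQ@(1,1)
Op 4: place BB@(0,4)
Op 5: place WQ@(3,1)
Op 6: place BQ@(2,3)
Op 7: place WQ@(2,1)
Op 8: place BK@(0,1)
Per-piece attacks for B:
  BK@(0,1): attacks (0,2) (0,0) (1,1) (1,2) (1,0)
  BN@(0,2): attacks (1,4) (2,3) (1,0) (2,1)
  BB@(0,4): attacks (1,5) (1,3) (2,2) (3,1) [ray(1,-1) blocked at (3,1)]
  BQ@(1,1): attacks (1,2) (1,3) (1,4) (1,5) (1,0) (2,1) (0,1) (2,2) (3,3) (4,4) (5,5) (2,0) (0,2) (0,0) [ray(1,0) blocked at (2,1); ray(-1,0) blocked at (0,1); ray(-1,1) blocked at (0,2)]
  BQ@(2,3): attacks (2,4) (2,2) (2,1) (3,3) (4,3) (5,3) (1,3) (0,3) (3,4) (4,5) (3,2) (4,1) (5,0) (1,4) (0,5) (1,2) (0,1) [ray(0,1) blocked at (2,4); ray(0,-1) blocked at (2,1); ray(-1,-1) blocked at (0,1)]
B attacks (4,0): no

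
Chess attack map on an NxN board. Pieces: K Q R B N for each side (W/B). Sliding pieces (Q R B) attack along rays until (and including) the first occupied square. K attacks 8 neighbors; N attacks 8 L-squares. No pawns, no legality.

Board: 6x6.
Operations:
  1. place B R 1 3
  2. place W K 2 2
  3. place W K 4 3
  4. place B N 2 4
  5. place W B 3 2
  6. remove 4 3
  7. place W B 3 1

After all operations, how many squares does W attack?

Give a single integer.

Answer: 20

Derivation:
Op 1: place BR@(1,3)
Op 2: place WK@(2,2)
Op 3: place WK@(4,3)
Op 4: place BN@(2,4)
Op 5: place WB@(3,2)
Op 6: remove (4,3)
Op 7: place WB@(3,1)
Per-piece attacks for W:
  WK@(2,2): attacks (2,3) (2,1) (3,2) (1,2) (3,3) (3,1) (1,3) (1,1)
  WB@(3,1): attacks (4,2) (5,3) (4,0) (2,2) (2,0) [ray(-1,1) blocked at (2,2)]
  WB@(3,2): attacks (4,3) (5,4) (4,1) (5,0) (2,3) (1,4) (0,5) (2,1) (1,0)
Union (20 distinct): (0,5) (1,0) (1,1) (1,2) (1,3) (1,4) (2,0) (2,1) (2,2) (2,3) (3,1) (3,2) (3,3) (4,0) (4,1) (4,2) (4,3) (5,0) (5,3) (5,4)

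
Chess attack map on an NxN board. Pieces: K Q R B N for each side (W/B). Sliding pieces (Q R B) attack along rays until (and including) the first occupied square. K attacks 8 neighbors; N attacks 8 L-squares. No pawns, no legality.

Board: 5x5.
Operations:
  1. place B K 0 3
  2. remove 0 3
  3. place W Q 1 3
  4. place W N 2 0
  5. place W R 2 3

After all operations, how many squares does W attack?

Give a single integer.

Answer: 20

Derivation:
Op 1: place BK@(0,3)
Op 2: remove (0,3)
Op 3: place WQ@(1,3)
Op 4: place WN@(2,0)
Op 5: place WR@(2,3)
Per-piece attacks for W:
  WQ@(1,3): attacks (1,4) (1,2) (1,1) (1,0) (2,3) (0,3) (2,4) (2,2) (3,1) (4,0) (0,4) (0,2) [ray(1,0) blocked at (2,3)]
  WN@(2,0): attacks (3,2) (4,1) (1,2) (0,1)
  WR@(2,3): attacks (2,4) (2,2) (2,1) (2,0) (3,3) (4,3) (1,3) [ray(0,-1) blocked at (2,0); ray(-1,0) blocked at (1,3)]
Union (20 distinct): (0,1) (0,2) (0,3) (0,4) (1,0) (1,1) (1,2) (1,3) (1,4) (2,0) (2,1) (2,2) (2,3) (2,4) (3,1) (3,2) (3,3) (4,0) (4,1) (4,3)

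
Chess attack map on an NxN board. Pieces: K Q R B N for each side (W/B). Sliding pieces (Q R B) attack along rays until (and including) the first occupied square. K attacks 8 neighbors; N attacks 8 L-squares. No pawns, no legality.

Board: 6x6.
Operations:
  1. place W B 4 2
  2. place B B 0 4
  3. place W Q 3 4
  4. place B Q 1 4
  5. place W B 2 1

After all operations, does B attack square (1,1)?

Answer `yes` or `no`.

Answer: yes

Derivation:
Op 1: place WB@(4,2)
Op 2: place BB@(0,4)
Op 3: place WQ@(3,4)
Op 4: place BQ@(1,4)
Op 5: place WB@(2,1)
Per-piece attacks for B:
  BB@(0,4): attacks (1,5) (1,3) (2,2) (3,1) (4,0)
  BQ@(1,4): attacks (1,5) (1,3) (1,2) (1,1) (1,0) (2,4) (3,4) (0,4) (2,5) (2,3) (3,2) (4,1) (5,0) (0,5) (0,3) [ray(1,0) blocked at (3,4); ray(-1,0) blocked at (0,4)]
B attacks (1,1): yes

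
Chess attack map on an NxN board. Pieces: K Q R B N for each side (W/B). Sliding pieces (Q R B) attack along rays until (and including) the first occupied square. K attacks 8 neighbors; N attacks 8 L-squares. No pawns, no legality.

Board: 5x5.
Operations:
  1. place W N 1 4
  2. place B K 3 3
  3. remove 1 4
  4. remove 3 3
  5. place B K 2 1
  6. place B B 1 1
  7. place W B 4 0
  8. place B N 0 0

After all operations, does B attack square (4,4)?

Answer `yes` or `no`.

Op 1: place WN@(1,4)
Op 2: place BK@(3,3)
Op 3: remove (1,4)
Op 4: remove (3,3)
Op 5: place BK@(2,1)
Op 6: place BB@(1,1)
Op 7: place WB@(4,0)
Op 8: place BN@(0,0)
Per-piece attacks for B:
  BN@(0,0): attacks (1,2) (2,1)
  BB@(1,1): attacks (2,2) (3,3) (4,4) (2,0) (0,2) (0,0) [ray(-1,-1) blocked at (0,0)]
  BK@(2,1): attacks (2,2) (2,0) (3,1) (1,1) (3,2) (3,0) (1,2) (1,0)
B attacks (4,4): yes

Answer: yes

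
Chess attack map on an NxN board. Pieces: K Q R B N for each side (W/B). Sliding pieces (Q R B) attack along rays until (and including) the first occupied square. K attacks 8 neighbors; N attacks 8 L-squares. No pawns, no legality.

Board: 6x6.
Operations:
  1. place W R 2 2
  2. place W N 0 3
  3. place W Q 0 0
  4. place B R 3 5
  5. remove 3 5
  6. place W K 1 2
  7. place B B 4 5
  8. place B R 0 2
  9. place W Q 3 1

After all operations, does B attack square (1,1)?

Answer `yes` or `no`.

Op 1: place WR@(2,2)
Op 2: place WN@(0,3)
Op 3: place WQ@(0,0)
Op 4: place BR@(3,5)
Op 5: remove (3,5)
Op 6: place WK@(1,2)
Op 7: place BB@(4,5)
Op 8: place BR@(0,2)
Op 9: place WQ@(3,1)
Per-piece attacks for B:
  BR@(0,2): attacks (0,3) (0,1) (0,0) (1,2) [ray(0,1) blocked at (0,3); ray(0,-1) blocked at (0,0); ray(1,0) blocked at (1,2)]
  BB@(4,5): attacks (5,4) (3,4) (2,3) (1,2) [ray(-1,-1) blocked at (1,2)]
B attacks (1,1): no

Answer: no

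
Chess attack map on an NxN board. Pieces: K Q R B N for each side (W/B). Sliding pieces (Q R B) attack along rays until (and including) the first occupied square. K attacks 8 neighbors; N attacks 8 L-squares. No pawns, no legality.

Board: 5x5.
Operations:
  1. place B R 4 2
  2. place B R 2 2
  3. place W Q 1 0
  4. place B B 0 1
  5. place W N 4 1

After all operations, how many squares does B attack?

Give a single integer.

Op 1: place BR@(4,2)
Op 2: place BR@(2,2)
Op 3: place WQ@(1,0)
Op 4: place BB@(0,1)
Op 5: place WN@(4,1)
Per-piece attacks for B:
  BB@(0,1): attacks (1,2) (2,3) (3,4) (1,0) [ray(1,-1) blocked at (1,0)]
  BR@(2,2): attacks (2,3) (2,4) (2,1) (2,0) (3,2) (4,2) (1,2) (0,2) [ray(1,0) blocked at (4,2)]
  BR@(4,2): attacks (4,3) (4,4) (4,1) (3,2) (2,2) [ray(0,-1) blocked at (4,1); ray(-1,0) blocked at (2,2)]
Union (14 distinct): (0,2) (1,0) (1,2) (2,0) (2,1) (2,2) (2,3) (2,4) (3,2) (3,4) (4,1) (4,2) (4,3) (4,4)

Answer: 14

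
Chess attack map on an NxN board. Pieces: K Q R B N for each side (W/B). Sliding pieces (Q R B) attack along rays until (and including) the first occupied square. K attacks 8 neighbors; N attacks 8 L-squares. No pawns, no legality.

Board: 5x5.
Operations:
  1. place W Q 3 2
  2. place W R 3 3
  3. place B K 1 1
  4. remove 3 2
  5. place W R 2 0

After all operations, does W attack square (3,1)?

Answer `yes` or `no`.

Answer: yes

Derivation:
Op 1: place WQ@(3,2)
Op 2: place WR@(3,3)
Op 3: place BK@(1,1)
Op 4: remove (3,2)
Op 5: place WR@(2,0)
Per-piece attacks for W:
  WR@(2,0): attacks (2,1) (2,2) (2,3) (2,4) (3,0) (4,0) (1,0) (0,0)
  WR@(3,3): attacks (3,4) (3,2) (3,1) (3,0) (4,3) (2,3) (1,3) (0,3)
W attacks (3,1): yes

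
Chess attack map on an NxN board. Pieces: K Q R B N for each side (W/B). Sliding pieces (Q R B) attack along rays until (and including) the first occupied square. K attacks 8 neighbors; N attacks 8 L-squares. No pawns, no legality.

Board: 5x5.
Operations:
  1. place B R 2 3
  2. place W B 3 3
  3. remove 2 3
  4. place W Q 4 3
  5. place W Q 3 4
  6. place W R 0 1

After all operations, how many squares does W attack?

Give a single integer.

Answer: 22

Derivation:
Op 1: place BR@(2,3)
Op 2: place WB@(3,3)
Op 3: remove (2,3)
Op 4: place WQ@(4,3)
Op 5: place WQ@(3,4)
Op 6: place WR@(0,1)
Per-piece attacks for W:
  WR@(0,1): attacks (0,2) (0,3) (0,4) (0,0) (1,1) (2,1) (3,1) (4,1)
  WB@(3,3): attacks (4,4) (4,2) (2,4) (2,2) (1,1) (0,0)
  WQ@(3,4): attacks (3,3) (4,4) (2,4) (1,4) (0,4) (4,3) (2,3) (1,2) (0,1) [ray(0,-1) blocked at (3,3); ray(1,-1) blocked at (4,3); ray(-1,-1) blocked at (0,1)]
  WQ@(4,3): attacks (4,4) (4,2) (4,1) (4,0) (3,3) (3,4) (3,2) (2,1) (1,0) [ray(-1,0) blocked at (3,3); ray(-1,1) blocked at (3,4)]
Union (22 distinct): (0,0) (0,1) (0,2) (0,3) (0,4) (1,0) (1,1) (1,2) (1,4) (2,1) (2,2) (2,3) (2,4) (3,1) (3,2) (3,3) (3,4) (4,0) (4,1) (4,2) (4,3) (4,4)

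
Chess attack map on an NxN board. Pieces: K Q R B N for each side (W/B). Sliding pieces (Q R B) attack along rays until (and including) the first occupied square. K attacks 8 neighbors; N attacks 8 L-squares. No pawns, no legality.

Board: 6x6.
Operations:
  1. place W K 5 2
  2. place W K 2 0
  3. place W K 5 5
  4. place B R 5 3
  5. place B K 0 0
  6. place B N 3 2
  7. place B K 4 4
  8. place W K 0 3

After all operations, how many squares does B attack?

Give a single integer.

Op 1: place WK@(5,2)
Op 2: place WK@(2,0)
Op 3: place WK@(5,5)
Op 4: place BR@(5,3)
Op 5: place BK@(0,0)
Op 6: place BN@(3,2)
Op 7: place BK@(4,4)
Op 8: place WK@(0,3)
Per-piece attacks for B:
  BK@(0,0): attacks (0,1) (1,0) (1,1)
  BN@(3,2): attacks (4,4) (5,3) (2,4) (1,3) (4,0) (5,1) (2,0) (1,1)
  BK@(4,4): attacks (4,5) (4,3) (5,4) (3,4) (5,5) (5,3) (3,5) (3,3)
  BR@(5,3): attacks (5,4) (5,5) (5,2) (4,3) (3,3) (2,3) (1,3) (0,3) [ray(0,1) blocked at (5,5); ray(0,-1) blocked at (5,2); ray(-1,0) blocked at (0,3)]
Union (20 distinct): (0,1) (0,3) (1,0) (1,1) (1,3) (2,0) (2,3) (2,4) (3,3) (3,4) (3,5) (4,0) (4,3) (4,4) (4,5) (5,1) (5,2) (5,3) (5,4) (5,5)

Answer: 20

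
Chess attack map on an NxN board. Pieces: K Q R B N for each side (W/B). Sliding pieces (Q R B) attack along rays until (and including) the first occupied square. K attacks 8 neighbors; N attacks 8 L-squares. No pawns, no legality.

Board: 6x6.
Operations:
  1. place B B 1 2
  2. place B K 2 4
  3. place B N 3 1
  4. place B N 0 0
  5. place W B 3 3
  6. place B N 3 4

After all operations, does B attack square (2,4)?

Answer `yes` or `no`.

Answer: no

Derivation:
Op 1: place BB@(1,2)
Op 2: place BK@(2,4)
Op 3: place BN@(3,1)
Op 4: place BN@(0,0)
Op 5: place WB@(3,3)
Op 6: place BN@(3,4)
Per-piece attacks for B:
  BN@(0,0): attacks (1,2) (2,1)
  BB@(1,2): attacks (2,3) (3,4) (2,1) (3,0) (0,3) (0,1) [ray(1,1) blocked at (3,4)]
  BK@(2,4): attacks (2,5) (2,3) (3,4) (1,4) (3,5) (3,3) (1,5) (1,3)
  BN@(3,1): attacks (4,3) (5,2) (2,3) (1,2) (5,0) (1,0)
  BN@(3,4): attacks (5,5) (1,5) (4,2) (5,3) (2,2) (1,3)
B attacks (2,4): no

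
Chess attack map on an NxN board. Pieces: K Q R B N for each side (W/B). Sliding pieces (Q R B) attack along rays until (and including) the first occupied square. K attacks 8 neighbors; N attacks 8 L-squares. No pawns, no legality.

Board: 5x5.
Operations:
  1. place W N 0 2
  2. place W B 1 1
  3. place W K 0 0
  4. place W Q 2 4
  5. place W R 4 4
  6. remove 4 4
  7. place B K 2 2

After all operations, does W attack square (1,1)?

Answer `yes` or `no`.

Answer: yes

Derivation:
Op 1: place WN@(0,2)
Op 2: place WB@(1,1)
Op 3: place WK@(0,0)
Op 4: place WQ@(2,4)
Op 5: place WR@(4,4)
Op 6: remove (4,4)
Op 7: place BK@(2,2)
Per-piece attacks for W:
  WK@(0,0): attacks (0,1) (1,0) (1,1)
  WN@(0,2): attacks (1,4) (2,3) (1,0) (2,1)
  WB@(1,1): attacks (2,2) (2,0) (0,2) (0,0) [ray(1,1) blocked at (2,2); ray(-1,1) blocked at (0,2); ray(-1,-1) blocked at (0,0)]
  WQ@(2,4): attacks (2,3) (2,2) (3,4) (4,4) (1,4) (0,4) (3,3) (4,2) (1,3) (0,2) [ray(0,-1) blocked at (2,2); ray(-1,-1) blocked at (0,2)]
W attacks (1,1): yes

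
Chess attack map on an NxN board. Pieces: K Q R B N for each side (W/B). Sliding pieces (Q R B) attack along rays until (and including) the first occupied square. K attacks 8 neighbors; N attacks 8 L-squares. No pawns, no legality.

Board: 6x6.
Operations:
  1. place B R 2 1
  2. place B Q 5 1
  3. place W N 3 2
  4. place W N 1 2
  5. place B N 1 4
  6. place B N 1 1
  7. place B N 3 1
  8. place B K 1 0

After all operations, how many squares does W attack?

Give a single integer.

Op 1: place BR@(2,1)
Op 2: place BQ@(5,1)
Op 3: place WN@(3,2)
Op 4: place WN@(1,2)
Op 5: place BN@(1,4)
Op 6: place BN@(1,1)
Op 7: place BN@(3,1)
Op 8: place BK@(1,0)
Per-piece attacks for W:
  WN@(1,2): attacks (2,4) (3,3) (0,4) (2,0) (3,1) (0,0)
  WN@(3,2): attacks (4,4) (5,3) (2,4) (1,3) (4,0) (5,1) (2,0) (1,1)
Union (12 distinct): (0,0) (0,4) (1,1) (1,3) (2,0) (2,4) (3,1) (3,3) (4,0) (4,4) (5,1) (5,3)

Answer: 12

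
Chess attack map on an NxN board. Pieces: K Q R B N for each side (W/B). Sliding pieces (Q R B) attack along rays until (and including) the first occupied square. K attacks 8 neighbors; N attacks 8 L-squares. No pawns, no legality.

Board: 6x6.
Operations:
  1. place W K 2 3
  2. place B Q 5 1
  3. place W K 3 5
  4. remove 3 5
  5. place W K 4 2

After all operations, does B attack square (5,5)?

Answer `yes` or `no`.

Answer: yes

Derivation:
Op 1: place WK@(2,3)
Op 2: place BQ@(5,1)
Op 3: place WK@(3,5)
Op 4: remove (3,5)
Op 5: place WK@(4,2)
Per-piece attacks for B:
  BQ@(5,1): attacks (5,2) (5,3) (5,4) (5,5) (5,0) (4,1) (3,1) (2,1) (1,1) (0,1) (4,2) (4,0) [ray(-1,1) blocked at (4,2)]
B attacks (5,5): yes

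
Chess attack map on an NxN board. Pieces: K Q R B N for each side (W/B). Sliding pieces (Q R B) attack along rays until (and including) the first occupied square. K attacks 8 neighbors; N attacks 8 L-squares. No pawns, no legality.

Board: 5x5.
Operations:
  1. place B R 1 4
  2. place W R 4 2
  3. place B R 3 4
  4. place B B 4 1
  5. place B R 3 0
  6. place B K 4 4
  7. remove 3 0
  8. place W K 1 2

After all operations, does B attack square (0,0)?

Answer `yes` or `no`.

Answer: no

Derivation:
Op 1: place BR@(1,4)
Op 2: place WR@(4,2)
Op 3: place BR@(3,4)
Op 4: place BB@(4,1)
Op 5: place BR@(3,0)
Op 6: place BK@(4,4)
Op 7: remove (3,0)
Op 8: place WK@(1,2)
Per-piece attacks for B:
  BR@(1,4): attacks (1,3) (1,2) (2,4) (3,4) (0,4) [ray(0,-1) blocked at (1,2); ray(1,0) blocked at (3,4)]
  BR@(3,4): attacks (3,3) (3,2) (3,1) (3,0) (4,4) (2,4) (1,4) [ray(1,0) blocked at (4,4); ray(-1,0) blocked at (1,4)]
  BB@(4,1): attacks (3,2) (2,3) (1,4) (3,0) [ray(-1,1) blocked at (1,4)]
  BK@(4,4): attacks (4,3) (3,4) (3,3)
B attacks (0,0): no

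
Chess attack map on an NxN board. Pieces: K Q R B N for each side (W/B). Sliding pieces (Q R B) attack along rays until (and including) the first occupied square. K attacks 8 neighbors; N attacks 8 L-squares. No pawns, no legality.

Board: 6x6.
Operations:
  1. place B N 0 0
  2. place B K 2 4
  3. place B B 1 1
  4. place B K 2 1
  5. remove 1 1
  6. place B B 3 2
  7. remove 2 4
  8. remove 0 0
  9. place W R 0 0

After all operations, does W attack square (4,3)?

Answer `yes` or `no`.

Op 1: place BN@(0,0)
Op 2: place BK@(2,4)
Op 3: place BB@(1,1)
Op 4: place BK@(2,1)
Op 5: remove (1,1)
Op 6: place BB@(3,2)
Op 7: remove (2,4)
Op 8: remove (0,0)
Op 9: place WR@(0,0)
Per-piece attacks for W:
  WR@(0,0): attacks (0,1) (0,2) (0,3) (0,4) (0,5) (1,0) (2,0) (3,0) (4,0) (5,0)
W attacks (4,3): no

Answer: no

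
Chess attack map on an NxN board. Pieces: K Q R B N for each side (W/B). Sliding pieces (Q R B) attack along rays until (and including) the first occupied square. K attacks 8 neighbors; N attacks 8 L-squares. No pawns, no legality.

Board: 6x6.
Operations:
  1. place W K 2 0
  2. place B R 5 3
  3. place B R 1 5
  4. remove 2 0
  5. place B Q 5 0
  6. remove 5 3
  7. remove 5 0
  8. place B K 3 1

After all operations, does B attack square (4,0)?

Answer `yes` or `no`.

Op 1: place WK@(2,0)
Op 2: place BR@(5,3)
Op 3: place BR@(1,5)
Op 4: remove (2,0)
Op 5: place BQ@(5,0)
Op 6: remove (5,3)
Op 7: remove (5,0)
Op 8: place BK@(3,1)
Per-piece attacks for B:
  BR@(1,5): attacks (1,4) (1,3) (1,2) (1,1) (1,0) (2,5) (3,5) (4,5) (5,5) (0,5)
  BK@(3,1): attacks (3,2) (3,0) (4,1) (2,1) (4,2) (4,0) (2,2) (2,0)
B attacks (4,0): yes

Answer: yes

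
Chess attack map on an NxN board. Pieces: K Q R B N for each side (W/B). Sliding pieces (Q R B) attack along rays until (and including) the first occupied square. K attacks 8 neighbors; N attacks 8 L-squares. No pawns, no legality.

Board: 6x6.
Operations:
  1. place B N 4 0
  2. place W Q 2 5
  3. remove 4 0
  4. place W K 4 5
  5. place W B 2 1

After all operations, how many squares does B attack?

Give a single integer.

Answer: 0

Derivation:
Op 1: place BN@(4,0)
Op 2: place WQ@(2,5)
Op 3: remove (4,0)
Op 4: place WK@(4,5)
Op 5: place WB@(2,1)
Per-piece attacks for B:
Union (0 distinct): (none)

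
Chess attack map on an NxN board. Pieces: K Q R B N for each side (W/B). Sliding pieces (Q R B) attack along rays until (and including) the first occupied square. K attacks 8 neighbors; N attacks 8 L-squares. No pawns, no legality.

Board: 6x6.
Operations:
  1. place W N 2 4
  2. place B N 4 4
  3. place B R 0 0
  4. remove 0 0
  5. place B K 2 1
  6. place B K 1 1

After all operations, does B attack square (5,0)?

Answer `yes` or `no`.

Op 1: place WN@(2,4)
Op 2: place BN@(4,4)
Op 3: place BR@(0,0)
Op 4: remove (0,0)
Op 5: place BK@(2,1)
Op 6: place BK@(1,1)
Per-piece attacks for B:
  BK@(1,1): attacks (1,2) (1,0) (2,1) (0,1) (2,2) (2,0) (0,2) (0,0)
  BK@(2,1): attacks (2,2) (2,0) (3,1) (1,1) (3,2) (3,0) (1,2) (1,0)
  BN@(4,4): attacks (2,5) (5,2) (3,2) (2,3)
B attacks (5,0): no

Answer: no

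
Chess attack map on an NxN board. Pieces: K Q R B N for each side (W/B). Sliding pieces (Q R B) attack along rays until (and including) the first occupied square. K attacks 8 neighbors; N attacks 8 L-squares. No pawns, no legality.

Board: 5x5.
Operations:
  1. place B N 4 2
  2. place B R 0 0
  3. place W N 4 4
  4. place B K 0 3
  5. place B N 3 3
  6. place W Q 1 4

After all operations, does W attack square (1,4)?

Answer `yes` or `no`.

Answer: no

Derivation:
Op 1: place BN@(4,2)
Op 2: place BR@(0,0)
Op 3: place WN@(4,4)
Op 4: place BK@(0,3)
Op 5: place BN@(3,3)
Op 6: place WQ@(1,4)
Per-piece attacks for W:
  WQ@(1,4): attacks (1,3) (1,2) (1,1) (1,0) (2,4) (3,4) (4,4) (0,4) (2,3) (3,2) (4,1) (0,3) [ray(1,0) blocked at (4,4); ray(-1,-1) blocked at (0,3)]
  WN@(4,4): attacks (3,2) (2,3)
W attacks (1,4): no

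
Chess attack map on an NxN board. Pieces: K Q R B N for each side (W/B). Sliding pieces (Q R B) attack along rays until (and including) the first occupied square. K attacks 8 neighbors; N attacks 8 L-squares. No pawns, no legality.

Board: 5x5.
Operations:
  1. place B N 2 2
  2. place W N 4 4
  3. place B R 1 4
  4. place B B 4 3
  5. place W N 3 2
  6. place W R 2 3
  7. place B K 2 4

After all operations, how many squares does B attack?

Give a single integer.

Op 1: place BN@(2,2)
Op 2: place WN@(4,4)
Op 3: place BR@(1,4)
Op 4: place BB@(4,3)
Op 5: place WN@(3,2)
Op 6: place WR@(2,3)
Op 7: place BK@(2,4)
Per-piece attacks for B:
  BR@(1,4): attacks (1,3) (1,2) (1,1) (1,0) (2,4) (0,4) [ray(1,0) blocked at (2,4)]
  BN@(2,2): attacks (3,4) (4,3) (1,4) (0,3) (3,0) (4,1) (1,0) (0,1)
  BK@(2,4): attacks (2,3) (3,4) (1,4) (3,3) (1,3)
  BB@(4,3): attacks (3,4) (3,2) [ray(-1,-1) blocked at (3,2)]
Union (16 distinct): (0,1) (0,3) (0,4) (1,0) (1,1) (1,2) (1,3) (1,4) (2,3) (2,4) (3,0) (3,2) (3,3) (3,4) (4,1) (4,3)

Answer: 16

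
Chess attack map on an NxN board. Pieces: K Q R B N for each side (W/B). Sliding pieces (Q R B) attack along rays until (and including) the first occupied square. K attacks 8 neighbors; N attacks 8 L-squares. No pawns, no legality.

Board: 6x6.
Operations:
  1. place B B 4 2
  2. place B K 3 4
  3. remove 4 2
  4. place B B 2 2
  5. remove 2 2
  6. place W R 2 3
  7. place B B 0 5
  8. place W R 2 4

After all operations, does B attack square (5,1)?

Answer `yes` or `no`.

Op 1: place BB@(4,2)
Op 2: place BK@(3,4)
Op 3: remove (4,2)
Op 4: place BB@(2,2)
Op 5: remove (2,2)
Op 6: place WR@(2,3)
Op 7: place BB@(0,5)
Op 8: place WR@(2,4)
Per-piece attacks for B:
  BB@(0,5): attacks (1,4) (2,3) [ray(1,-1) blocked at (2,3)]
  BK@(3,4): attacks (3,5) (3,3) (4,4) (2,4) (4,5) (4,3) (2,5) (2,3)
B attacks (5,1): no

Answer: no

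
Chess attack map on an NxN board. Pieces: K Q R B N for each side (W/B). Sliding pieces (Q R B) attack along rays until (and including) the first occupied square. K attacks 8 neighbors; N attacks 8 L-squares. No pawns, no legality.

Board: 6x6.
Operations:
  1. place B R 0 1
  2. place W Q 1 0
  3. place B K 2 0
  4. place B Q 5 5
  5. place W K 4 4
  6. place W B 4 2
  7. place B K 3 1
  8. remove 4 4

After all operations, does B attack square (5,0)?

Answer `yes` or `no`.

Op 1: place BR@(0,1)
Op 2: place WQ@(1,0)
Op 3: place BK@(2,0)
Op 4: place BQ@(5,5)
Op 5: place WK@(4,4)
Op 6: place WB@(4,2)
Op 7: place BK@(3,1)
Op 8: remove (4,4)
Per-piece attacks for B:
  BR@(0,1): attacks (0,2) (0,3) (0,4) (0,5) (0,0) (1,1) (2,1) (3,1) [ray(1,0) blocked at (3,1)]
  BK@(2,0): attacks (2,1) (3,0) (1,0) (3,1) (1,1)
  BK@(3,1): attacks (3,2) (3,0) (4,1) (2,1) (4,2) (4,0) (2,2) (2,0)
  BQ@(5,5): attacks (5,4) (5,3) (5,2) (5,1) (5,0) (4,5) (3,5) (2,5) (1,5) (0,5) (4,4) (3,3) (2,2) (1,1) (0,0)
B attacks (5,0): yes

Answer: yes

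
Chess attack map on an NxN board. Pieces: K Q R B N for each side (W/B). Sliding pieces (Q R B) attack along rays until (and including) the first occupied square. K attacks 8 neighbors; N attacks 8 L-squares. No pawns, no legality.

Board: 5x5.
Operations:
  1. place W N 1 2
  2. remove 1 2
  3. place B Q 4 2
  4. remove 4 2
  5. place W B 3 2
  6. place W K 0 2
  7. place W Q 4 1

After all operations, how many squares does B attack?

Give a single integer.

Op 1: place WN@(1,2)
Op 2: remove (1,2)
Op 3: place BQ@(4,2)
Op 4: remove (4,2)
Op 5: place WB@(3,2)
Op 6: place WK@(0,2)
Op 7: place WQ@(4,1)
Per-piece attacks for B:
Union (0 distinct): (none)

Answer: 0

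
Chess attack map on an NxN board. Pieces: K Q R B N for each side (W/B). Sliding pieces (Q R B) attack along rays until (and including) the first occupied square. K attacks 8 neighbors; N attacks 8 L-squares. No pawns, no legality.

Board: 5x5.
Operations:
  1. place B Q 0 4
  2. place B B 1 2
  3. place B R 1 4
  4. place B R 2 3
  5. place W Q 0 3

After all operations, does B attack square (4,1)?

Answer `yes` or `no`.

Op 1: place BQ@(0,4)
Op 2: place BB@(1,2)
Op 3: place BR@(1,4)
Op 4: place BR@(2,3)
Op 5: place WQ@(0,3)
Per-piece attacks for B:
  BQ@(0,4): attacks (0,3) (1,4) (1,3) (2,2) (3,1) (4,0) [ray(0,-1) blocked at (0,3); ray(1,0) blocked at (1,4)]
  BB@(1,2): attacks (2,3) (2,1) (3,0) (0,3) (0,1) [ray(1,1) blocked at (2,3); ray(-1,1) blocked at (0,3)]
  BR@(1,4): attacks (1,3) (1,2) (2,4) (3,4) (4,4) (0,4) [ray(0,-1) blocked at (1,2); ray(-1,0) blocked at (0,4)]
  BR@(2,3): attacks (2,4) (2,2) (2,1) (2,0) (3,3) (4,3) (1,3) (0,3) [ray(-1,0) blocked at (0,3)]
B attacks (4,1): no

Answer: no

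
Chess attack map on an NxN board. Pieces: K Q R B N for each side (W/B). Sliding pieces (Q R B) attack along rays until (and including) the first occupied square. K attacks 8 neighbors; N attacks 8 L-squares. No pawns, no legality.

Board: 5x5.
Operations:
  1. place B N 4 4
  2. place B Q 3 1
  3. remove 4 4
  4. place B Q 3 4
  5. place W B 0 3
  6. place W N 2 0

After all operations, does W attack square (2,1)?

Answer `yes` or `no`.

Answer: yes

Derivation:
Op 1: place BN@(4,4)
Op 2: place BQ@(3,1)
Op 3: remove (4,4)
Op 4: place BQ@(3,4)
Op 5: place WB@(0,3)
Op 6: place WN@(2,0)
Per-piece attacks for W:
  WB@(0,3): attacks (1,4) (1,2) (2,1) (3,0)
  WN@(2,0): attacks (3,2) (4,1) (1,2) (0,1)
W attacks (2,1): yes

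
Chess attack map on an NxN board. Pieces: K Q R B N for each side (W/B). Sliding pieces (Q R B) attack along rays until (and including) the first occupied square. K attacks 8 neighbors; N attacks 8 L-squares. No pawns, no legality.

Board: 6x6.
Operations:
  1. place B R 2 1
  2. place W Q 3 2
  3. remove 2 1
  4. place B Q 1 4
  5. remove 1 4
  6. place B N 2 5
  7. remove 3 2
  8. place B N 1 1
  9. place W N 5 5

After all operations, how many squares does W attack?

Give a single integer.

Op 1: place BR@(2,1)
Op 2: place WQ@(3,2)
Op 3: remove (2,1)
Op 4: place BQ@(1,4)
Op 5: remove (1,4)
Op 6: place BN@(2,5)
Op 7: remove (3,2)
Op 8: place BN@(1,1)
Op 9: place WN@(5,5)
Per-piece attacks for W:
  WN@(5,5): attacks (4,3) (3,4)
Union (2 distinct): (3,4) (4,3)

Answer: 2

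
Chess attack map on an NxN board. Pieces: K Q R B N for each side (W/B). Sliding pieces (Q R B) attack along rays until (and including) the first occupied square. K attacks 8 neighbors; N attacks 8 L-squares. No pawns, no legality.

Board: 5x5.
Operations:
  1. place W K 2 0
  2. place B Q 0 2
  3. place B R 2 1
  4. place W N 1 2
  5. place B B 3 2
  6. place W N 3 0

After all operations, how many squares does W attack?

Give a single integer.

Answer: 12

Derivation:
Op 1: place WK@(2,0)
Op 2: place BQ@(0,2)
Op 3: place BR@(2,1)
Op 4: place WN@(1,2)
Op 5: place BB@(3,2)
Op 6: place WN@(3,0)
Per-piece attacks for W:
  WN@(1,2): attacks (2,4) (3,3) (0,4) (2,0) (3,1) (0,0)
  WK@(2,0): attacks (2,1) (3,0) (1,0) (3,1) (1,1)
  WN@(3,0): attacks (4,2) (2,2) (1,1)
Union (12 distinct): (0,0) (0,4) (1,0) (1,1) (2,0) (2,1) (2,2) (2,4) (3,0) (3,1) (3,3) (4,2)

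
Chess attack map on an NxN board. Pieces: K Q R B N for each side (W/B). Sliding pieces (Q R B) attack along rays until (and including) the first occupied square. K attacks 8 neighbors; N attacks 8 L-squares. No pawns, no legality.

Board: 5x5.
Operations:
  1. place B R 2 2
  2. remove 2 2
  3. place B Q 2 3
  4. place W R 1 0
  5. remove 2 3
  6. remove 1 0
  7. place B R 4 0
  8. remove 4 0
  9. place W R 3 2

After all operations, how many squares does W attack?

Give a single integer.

Answer: 8

Derivation:
Op 1: place BR@(2,2)
Op 2: remove (2,2)
Op 3: place BQ@(2,3)
Op 4: place WR@(1,0)
Op 5: remove (2,3)
Op 6: remove (1,0)
Op 7: place BR@(4,0)
Op 8: remove (4,0)
Op 9: place WR@(3,2)
Per-piece attacks for W:
  WR@(3,2): attacks (3,3) (3,4) (3,1) (3,0) (4,2) (2,2) (1,2) (0,2)
Union (8 distinct): (0,2) (1,2) (2,2) (3,0) (3,1) (3,3) (3,4) (4,2)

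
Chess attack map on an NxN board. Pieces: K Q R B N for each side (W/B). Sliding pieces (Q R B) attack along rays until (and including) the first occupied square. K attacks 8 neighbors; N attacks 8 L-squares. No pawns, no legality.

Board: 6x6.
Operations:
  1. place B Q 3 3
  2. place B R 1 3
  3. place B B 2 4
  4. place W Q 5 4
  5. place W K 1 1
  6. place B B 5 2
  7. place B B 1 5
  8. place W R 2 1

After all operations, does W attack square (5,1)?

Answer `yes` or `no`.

Op 1: place BQ@(3,3)
Op 2: place BR@(1,3)
Op 3: place BB@(2,4)
Op 4: place WQ@(5,4)
Op 5: place WK@(1,1)
Op 6: place BB@(5,2)
Op 7: place BB@(1,5)
Op 8: place WR@(2,1)
Per-piece attacks for W:
  WK@(1,1): attacks (1,2) (1,0) (2,1) (0,1) (2,2) (2,0) (0,2) (0,0)
  WR@(2,1): attacks (2,2) (2,3) (2,4) (2,0) (3,1) (4,1) (5,1) (1,1) [ray(0,1) blocked at (2,4); ray(-1,0) blocked at (1,1)]
  WQ@(5,4): attacks (5,5) (5,3) (5,2) (4,4) (3,4) (2,4) (4,5) (4,3) (3,2) (2,1) [ray(0,-1) blocked at (5,2); ray(-1,0) blocked at (2,4); ray(-1,-1) blocked at (2,1)]
W attacks (5,1): yes

Answer: yes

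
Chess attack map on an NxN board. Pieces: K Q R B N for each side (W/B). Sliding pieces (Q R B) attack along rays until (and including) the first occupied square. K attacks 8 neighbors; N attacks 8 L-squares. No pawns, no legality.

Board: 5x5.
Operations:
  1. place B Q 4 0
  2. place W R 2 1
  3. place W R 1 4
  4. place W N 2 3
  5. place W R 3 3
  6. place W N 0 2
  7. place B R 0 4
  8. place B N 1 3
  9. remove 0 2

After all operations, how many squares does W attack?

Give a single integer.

Answer: 17

Derivation:
Op 1: place BQ@(4,0)
Op 2: place WR@(2,1)
Op 3: place WR@(1,4)
Op 4: place WN@(2,3)
Op 5: place WR@(3,3)
Op 6: place WN@(0,2)
Op 7: place BR@(0,4)
Op 8: place BN@(1,3)
Op 9: remove (0,2)
Per-piece attacks for W:
  WR@(1,4): attacks (1,3) (2,4) (3,4) (4,4) (0,4) [ray(0,-1) blocked at (1,3); ray(-1,0) blocked at (0,4)]
  WR@(2,1): attacks (2,2) (2,3) (2,0) (3,1) (4,1) (1,1) (0,1) [ray(0,1) blocked at (2,3)]
  WN@(2,3): attacks (4,4) (0,4) (3,1) (4,2) (1,1) (0,2)
  WR@(3,3): attacks (3,4) (3,2) (3,1) (3,0) (4,3) (2,3) [ray(-1,0) blocked at (2,3)]
Union (17 distinct): (0,1) (0,2) (0,4) (1,1) (1,3) (2,0) (2,2) (2,3) (2,4) (3,0) (3,1) (3,2) (3,4) (4,1) (4,2) (4,3) (4,4)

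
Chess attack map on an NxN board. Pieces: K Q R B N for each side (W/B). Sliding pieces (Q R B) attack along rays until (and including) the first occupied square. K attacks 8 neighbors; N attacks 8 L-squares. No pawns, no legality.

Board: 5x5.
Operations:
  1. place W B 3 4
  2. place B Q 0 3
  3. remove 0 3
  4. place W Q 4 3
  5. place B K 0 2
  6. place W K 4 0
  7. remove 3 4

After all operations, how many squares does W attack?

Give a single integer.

Answer: 14

Derivation:
Op 1: place WB@(3,4)
Op 2: place BQ@(0,3)
Op 3: remove (0,3)
Op 4: place WQ@(4,3)
Op 5: place BK@(0,2)
Op 6: place WK@(4,0)
Op 7: remove (3,4)
Per-piece attacks for W:
  WK@(4,0): attacks (4,1) (3,0) (3,1)
  WQ@(4,3): attacks (4,4) (4,2) (4,1) (4,0) (3,3) (2,3) (1,3) (0,3) (3,4) (3,2) (2,1) (1,0) [ray(0,-1) blocked at (4,0)]
Union (14 distinct): (0,3) (1,0) (1,3) (2,1) (2,3) (3,0) (3,1) (3,2) (3,3) (3,4) (4,0) (4,1) (4,2) (4,4)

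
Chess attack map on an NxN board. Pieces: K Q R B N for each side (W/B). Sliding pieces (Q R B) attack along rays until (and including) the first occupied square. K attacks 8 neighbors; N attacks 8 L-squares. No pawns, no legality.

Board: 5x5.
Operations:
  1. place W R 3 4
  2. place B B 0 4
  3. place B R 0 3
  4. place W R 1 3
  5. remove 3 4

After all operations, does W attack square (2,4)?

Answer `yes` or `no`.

Op 1: place WR@(3,4)
Op 2: place BB@(0,4)
Op 3: place BR@(0,3)
Op 4: place WR@(1,3)
Op 5: remove (3,4)
Per-piece attacks for W:
  WR@(1,3): attacks (1,4) (1,2) (1,1) (1,0) (2,3) (3,3) (4,3) (0,3) [ray(-1,0) blocked at (0,3)]
W attacks (2,4): no

Answer: no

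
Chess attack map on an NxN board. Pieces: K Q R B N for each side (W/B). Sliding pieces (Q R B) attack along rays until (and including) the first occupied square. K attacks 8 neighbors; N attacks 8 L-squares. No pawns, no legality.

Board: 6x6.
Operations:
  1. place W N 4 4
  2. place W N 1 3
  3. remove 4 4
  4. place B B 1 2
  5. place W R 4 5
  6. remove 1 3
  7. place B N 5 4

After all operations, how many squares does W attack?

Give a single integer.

Op 1: place WN@(4,4)
Op 2: place WN@(1,3)
Op 3: remove (4,4)
Op 4: place BB@(1,2)
Op 5: place WR@(4,5)
Op 6: remove (1,3)
Op 7: place BN@(5,4)
Per-piece attacks for W:
  WR@(4,5): attacks (4,4) (4,3) (4,2) (4,1) (4,0) (5,5) (3,5) (2,5) (1,5) (0,5)
Union (10 distinct): (0,5) (1,5) (2,5) (3,5) (4,0) (4,1) (4,2) (4,3) (4,4) (5,5)

Answer: 10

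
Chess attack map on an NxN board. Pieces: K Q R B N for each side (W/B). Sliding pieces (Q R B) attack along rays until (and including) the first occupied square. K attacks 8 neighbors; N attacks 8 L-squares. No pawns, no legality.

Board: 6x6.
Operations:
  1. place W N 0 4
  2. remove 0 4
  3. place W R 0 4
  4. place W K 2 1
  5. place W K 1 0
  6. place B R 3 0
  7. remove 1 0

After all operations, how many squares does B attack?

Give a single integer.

Op 1: place WN@(0,4)
Op 2: remove (0,4)
Op 3: place WR@(0,4)
Op 4: place WK@(2,1)
Op 5: place WK@(1,0)
Op 6: place BR@(3,0)
Op 7: remove (1,0)
Per-piece attacks for B:
  BR@(3,0): attacks (3,1) (3,2) (3,3) (3,4) (3,5) (4,0) (5,0) (2,0) (1,0) (0,0)
Union (10 distinct): (0,0) (1,0) (2,0) (3,1) (3,2) (3,3) (3,4) (3,5) (4,0) (5,0)

Answer: 10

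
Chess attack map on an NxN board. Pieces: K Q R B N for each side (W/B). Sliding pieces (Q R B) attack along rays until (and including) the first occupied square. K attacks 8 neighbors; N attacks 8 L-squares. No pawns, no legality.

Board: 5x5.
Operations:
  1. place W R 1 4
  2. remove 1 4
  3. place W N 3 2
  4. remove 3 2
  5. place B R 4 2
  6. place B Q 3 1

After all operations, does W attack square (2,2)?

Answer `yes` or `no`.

Op 1: place WR@(1,4)
Op 2: remove (1,4)
Op 3: place WN@(3,2)
Op 4: remove (3,2)
Op 5: place BR@(4,2)
Op 6: place BQ@(3,1)
Per-piece attacks for W:
W attacks (2,2): no

Answer: no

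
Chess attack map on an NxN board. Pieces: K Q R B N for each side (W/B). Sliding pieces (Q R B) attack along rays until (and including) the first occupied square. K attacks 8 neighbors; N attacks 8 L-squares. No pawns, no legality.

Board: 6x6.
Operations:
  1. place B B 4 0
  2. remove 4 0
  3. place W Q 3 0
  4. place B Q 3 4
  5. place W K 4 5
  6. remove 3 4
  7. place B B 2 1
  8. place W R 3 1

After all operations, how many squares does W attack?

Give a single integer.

Answer: 18

Derivation:
Op 1: place BB@(4,0)
Op 2: remove (4,0)
Op 3: place WQ@(3,0)
Op 4: place BQ@(3,4)
Op 5: place WK@(4,5)
Op 6: remove (3,4)
Op 7: place BB@(2,1)
Op 8: place WR@(3,1)
Per-piece attacks for W:
  WQ@(3,0): attacks (3,1) (4,0) (5,0) (2,0) (1,0) (0,0) (4,1) (5,2) (2,1) [ray(0,1) blocked at (3,1); ray(-1,1) blocked at (2,1)]
  WR@(3,1): attacks (3,2) (3,3) (3,4) (3,5) (3,0) (4,1) (5,1) (2,1) [ray(0,-1) blocked at (3,0); ray(-1,0) blocked at (2,1)]
  WK@(4,5): attacks (4,4) (5,5) (3,5) (5,4) (3,4)
Union (18 distinct): (0,0) (1,0) (2,0) (2,1) (3,0) (3,1) (3,2) (3,3) (3,4) (3,5) (4,0) (4,1) (4,4) (5,0) (5,1) (5,2) (5,4) (5,5)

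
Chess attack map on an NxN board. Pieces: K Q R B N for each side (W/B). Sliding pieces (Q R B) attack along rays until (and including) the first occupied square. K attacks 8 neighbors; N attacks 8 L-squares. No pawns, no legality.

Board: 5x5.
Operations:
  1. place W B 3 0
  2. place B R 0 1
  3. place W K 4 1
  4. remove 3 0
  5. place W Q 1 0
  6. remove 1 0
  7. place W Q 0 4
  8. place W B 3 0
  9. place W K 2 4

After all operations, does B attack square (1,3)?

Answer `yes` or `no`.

Answer: no

Derivation:
Op 1: place WB@(3,0)
Op 2: place BR@(0,1)
Op 3: place WK@(4,1)
Op 4: remove (3,0)
Op 5: place WQ@(1,0)
Op 6: remove (1,0)
Op 7: place WQ@(0,4)
Op 8: place WB@(3,0)
Op 9: place WK@(2,4)
Per-piece attacks for B:
  BR@(0,1): attacks (0,2) (0,3) (0,4) (0,0) (1,1) (2,1) (3,1) (4,1) [ray(0,1) blocked at (0,4); ray(1,0) blocked at (4,1)]
B attacks (1,3): no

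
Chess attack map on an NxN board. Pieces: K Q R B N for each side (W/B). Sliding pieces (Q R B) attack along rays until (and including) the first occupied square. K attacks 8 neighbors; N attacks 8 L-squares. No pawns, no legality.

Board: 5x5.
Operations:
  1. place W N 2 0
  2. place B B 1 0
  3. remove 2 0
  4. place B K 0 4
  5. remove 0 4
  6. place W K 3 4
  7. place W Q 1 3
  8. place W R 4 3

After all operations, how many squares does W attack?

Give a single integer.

Answer: 18

Derivation:
Op 1: place WN@(2,0)
Op 2: place BB@(1,0)
Op 3: remove (2,0)
Op 4: place BK@(0,4)
Op 5: remove (0,4)
Op 6: place WK@(3,4)
Op 7: place WQ@(1,3)
Op 8: place WR@(4,3)
Per-piece attacks for W:
  WQ@(1,3): attacks (1,4) (1,2) (1,1) (1,0) (2,3) (3,3) (4,3) (0,3) (2,4) (2,2) (3,1) (4,0) (0,4) (0,2) [ray(0,-1) blocked at (1,0); ray(1,0) blocked at (4,3)]
  WK@(3,4): attacks (3,3) (4,4) (2,4) (4,3) (2,3)
  WR@(4,3): attacks (4,4) (4,2) (4,1) (4,0) (3,3) (2,3) (1,3) [ray(-1,0) blocked at (1,3)]
Union (18 distinct): (0,2) (0,3) (0,4) (1,0) (1,1) (1,2) (1,3) (1,4) (2,2) (2,3) (2,4) (3,1) (3,3) (4,0) (4,1) (4,2) (4,3) (4,4)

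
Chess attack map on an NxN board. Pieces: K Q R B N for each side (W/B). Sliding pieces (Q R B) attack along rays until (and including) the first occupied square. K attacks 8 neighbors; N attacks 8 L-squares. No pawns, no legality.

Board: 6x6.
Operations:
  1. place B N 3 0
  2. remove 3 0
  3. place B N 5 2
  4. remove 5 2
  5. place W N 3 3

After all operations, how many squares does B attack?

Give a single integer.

Answer: 0

Derivation:
Op 1: place BN@(3,0)
Op 2: remove (3,0)
Op 3: place BN@(5,2)
Op 4: remove (5,2)
Op 5: place WN@(3,3)
Per-piece attacks for B:
Union (0 distinct): (none)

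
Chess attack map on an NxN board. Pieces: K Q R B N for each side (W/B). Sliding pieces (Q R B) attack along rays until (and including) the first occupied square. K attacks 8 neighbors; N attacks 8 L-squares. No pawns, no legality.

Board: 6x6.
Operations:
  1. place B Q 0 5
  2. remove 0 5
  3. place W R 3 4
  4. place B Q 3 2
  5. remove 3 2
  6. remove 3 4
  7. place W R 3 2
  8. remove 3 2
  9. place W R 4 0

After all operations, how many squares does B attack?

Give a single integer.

Op 1: place BQ@(0,5)
Op 2: remove (0,5)
Op 3: place WR@(3,4)
Op 4: place BQ@(3,2)
Op 5: remove (3,2)
Op 6: remove (3,4)
Op 7: place WR@(3,2)
Op 8: remove (3,2)
Op 9: place WR@(4,0)
Per-piece attacks for B:
Union (0 distinct): (none)

Answer: 0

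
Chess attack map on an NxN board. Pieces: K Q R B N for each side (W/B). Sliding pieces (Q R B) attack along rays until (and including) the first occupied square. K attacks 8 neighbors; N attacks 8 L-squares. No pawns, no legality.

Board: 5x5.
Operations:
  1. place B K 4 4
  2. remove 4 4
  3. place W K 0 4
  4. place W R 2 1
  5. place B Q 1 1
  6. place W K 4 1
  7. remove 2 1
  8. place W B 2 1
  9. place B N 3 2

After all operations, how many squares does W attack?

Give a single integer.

Answer: 10

Derivation:
Op 1: place BK@(4,4)
Op 2: remove (4,4)
Op 3: place WK@(0,4)
Op 4: place WR@(2,1)
Op 5: place BQ@(1,1)
Op 6: place WK@(4,1)
Op 7: remove (2,1)
Op 8: place WB@(2,1)
Op 9: place BN@(3,2)
Per-piece attacks for W:
  WK@(0,4): attacks (0,3) (1,4) (1,3)
  WB@(2,1): attacks (3,2) (3,0) (1,2) (0,3) (1,0) [ray(1,1) blocked at (3,2)]
  WK@(4,1): attacks (4,2) (4,0) (3,1) (3,2) (3,0)
Union (10 distinct): (0,3) (1,0) (1,2) (1,3) (1,4) (3,0) (3,1) (3,2) (4,0) (4,2)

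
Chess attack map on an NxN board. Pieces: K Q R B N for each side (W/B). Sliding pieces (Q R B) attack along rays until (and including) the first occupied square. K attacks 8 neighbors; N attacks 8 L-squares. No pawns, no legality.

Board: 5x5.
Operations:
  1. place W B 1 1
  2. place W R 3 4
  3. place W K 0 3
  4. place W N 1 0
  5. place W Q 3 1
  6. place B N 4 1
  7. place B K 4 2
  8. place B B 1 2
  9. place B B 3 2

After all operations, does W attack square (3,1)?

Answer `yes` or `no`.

Answer: yes

Derivation:
Op 1: place WB@(1,1)
Op 2: place WR@(3,4)
Op 3: place WK@(0,3)
Op 4: place WN@(1,0)
Op 5: place WQ@(3,1)
Op 6: place BN@(4,1)
Op 7: place BK@(4,2)
Op 8: place BB@(1,2)
Op 9: place BB@(3,2)
Per-piece attacks for W:
  WK@(0,3): attacks (0,4) (0,2) (1,3) (1,4) (1,2)
  WN@(1,0): attacks (2,2) (3,1) (0,2)
  WB@(1,1): attacks (2,2) (3,3) (4,4) (2,0) (0,2) (0,0)
  WQ@(3,1): attacks (3,2) (3,0) (4,1) (2,1) (1,1) (4,2) (4,0) (2,2) (1,3) (0,4) (2,0) [ray(0,1) blocked at (3,2); ray(1,0) blocked at (4,1); ray(-1,0) blocked at (1,1); ray(1,1) blocked at (4,2)]
  WR@(3,4): attacks (3,3) (3,2) (4,4) (2,4) (1,4) (0,4) [ray(0,-1) blocked at (3,2)]
W attacks (3,1): yes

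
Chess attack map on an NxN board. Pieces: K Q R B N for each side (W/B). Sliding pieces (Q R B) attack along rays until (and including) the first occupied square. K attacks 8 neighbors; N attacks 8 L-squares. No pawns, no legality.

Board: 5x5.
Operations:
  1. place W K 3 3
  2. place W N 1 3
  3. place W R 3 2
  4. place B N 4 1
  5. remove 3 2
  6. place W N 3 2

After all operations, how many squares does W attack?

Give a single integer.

Answer: 14

Derivation:
Op 1: place WK@(3,3)
Op 2: place WN@(1,3)
Op 3: place WR@(3,2)
Op 4: place BN@(4,1)
Op 5: remove (3,2)
Op 6: place WN@(3,2)
Per-piece attacks for W:
  WN@(1,3): attacks (3,4) (2,1) (3,2) (0,1)
  WN@(3,2): attacks (4,4) (2,4) (1,3) (4,0) (2,0) (1,1)
  WK@(3,3): attacks (3,4) (3,2) (4,3) (2,3) (4,4) (4,2) (2,4) (2,2)
Union (14 distinct): (0,1) (1,1) (1,3) (2,0) (2,1) (2,2) (2,3) (2,4) (3,2) (3,4) (4,0) (4,2) (4,3) (4,4)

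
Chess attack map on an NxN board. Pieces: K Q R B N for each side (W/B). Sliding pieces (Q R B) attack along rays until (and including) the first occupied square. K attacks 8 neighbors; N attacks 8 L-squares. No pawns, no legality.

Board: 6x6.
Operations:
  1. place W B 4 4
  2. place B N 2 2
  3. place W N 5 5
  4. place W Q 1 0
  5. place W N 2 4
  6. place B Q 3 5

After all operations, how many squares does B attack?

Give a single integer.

Answer: 18

Derivation:
Op 1: place WB@(4,4)
Op 2: place BN@(2,2)
Op 3: place WN@(5,5)
Op 4: place WQ@(1,0)
Op 5: place WN@(2,4)
Op 6: place BQ@(3,5)
Per-piece attacks for B:
  BN@(2,2): attacks (3,4) (4,3) (1,4) (0,3) (3,0) (4,1) (1,0) (0,1)
  BQ@(3,5): attacks (3,4) (3,3) (3,2) (3,1) (3,0) (4,5) (5,5) (2,5) (1,5) (0,5) (4,4) (2,4) [ray(1,0) blocked at (5,5); ray(1,-1) blocked at (4,4); ray(-1,-1) blocked at (2,4)]
Union (18 distinct): (0,1) (0,3) (0,5) (1,0) (1,4) (1,5) (2,4) (2,5) (3,0) (3,1) (3,2) (3,3) (3,4) (4,1) (4,3) (4,4) (4,5) (5,5)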